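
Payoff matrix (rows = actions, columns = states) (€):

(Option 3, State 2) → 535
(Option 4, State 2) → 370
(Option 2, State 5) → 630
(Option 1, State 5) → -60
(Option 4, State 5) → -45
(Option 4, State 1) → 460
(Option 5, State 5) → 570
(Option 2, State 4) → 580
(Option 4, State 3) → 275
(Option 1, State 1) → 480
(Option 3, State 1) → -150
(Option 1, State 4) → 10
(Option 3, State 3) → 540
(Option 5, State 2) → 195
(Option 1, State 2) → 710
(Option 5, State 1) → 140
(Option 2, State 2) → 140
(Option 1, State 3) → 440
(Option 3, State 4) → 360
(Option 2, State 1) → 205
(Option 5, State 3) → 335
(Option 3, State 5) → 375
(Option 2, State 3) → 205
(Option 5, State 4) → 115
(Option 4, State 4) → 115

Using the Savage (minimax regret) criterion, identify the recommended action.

Option 5

Column bests: State 1=480, State 2=710, State 3=540, State 4=580, State 5=630.
Option 1 regrets: 0, 0, 100, 570, 690 → max 690
Option 2 regrets: 275, 570, 335, 0, 0 → max 570
Option 3 regrets: 630, 175, 0, 220, 255 → max 630
Option 4 regrets: 20, 340, 265, 465, 675 → max 675
Option 5 regrets: 340, 515, 205, 465, 60 → max 515
Smallest max regret = 515 → Option 5.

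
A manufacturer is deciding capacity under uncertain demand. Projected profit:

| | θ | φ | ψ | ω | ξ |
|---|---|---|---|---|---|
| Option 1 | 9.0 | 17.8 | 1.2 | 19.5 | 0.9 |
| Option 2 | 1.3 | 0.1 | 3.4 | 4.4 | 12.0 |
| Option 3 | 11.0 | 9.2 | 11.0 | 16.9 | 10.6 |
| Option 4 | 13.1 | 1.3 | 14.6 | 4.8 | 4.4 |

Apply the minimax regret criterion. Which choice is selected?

Option 3

Column bests: θ=13.1, φ=17.8, ψ=14.6, ω=19.5, ξ=12.0.
Option 1 regrets: 4.1, 0.0, 13.4, 0.0, 11.1 → max 13.4
Option 2 regrets: 11.8, 17.7, 11.2, 15.1, 0.0 → max 17.7
Option 3 regrets: 2.1, 8.6, 3.6, 2.6, 1.4 → max 8.6
Option 4 regrets: 0.0, 16.5, 0.0, 14.7, 7.6 → max 16.5
Smallest max regret = 8.6 → Option 3.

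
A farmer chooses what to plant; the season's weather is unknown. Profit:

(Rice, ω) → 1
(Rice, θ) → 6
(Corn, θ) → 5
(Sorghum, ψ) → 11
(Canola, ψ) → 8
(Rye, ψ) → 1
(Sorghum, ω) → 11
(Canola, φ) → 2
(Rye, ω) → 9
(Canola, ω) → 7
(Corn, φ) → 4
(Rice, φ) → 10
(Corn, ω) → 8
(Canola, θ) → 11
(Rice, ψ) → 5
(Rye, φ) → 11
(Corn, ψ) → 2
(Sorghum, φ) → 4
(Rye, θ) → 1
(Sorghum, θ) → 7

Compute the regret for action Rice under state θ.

Best payoff under θ is 11.
Regret = 11 − 6 = 5.

5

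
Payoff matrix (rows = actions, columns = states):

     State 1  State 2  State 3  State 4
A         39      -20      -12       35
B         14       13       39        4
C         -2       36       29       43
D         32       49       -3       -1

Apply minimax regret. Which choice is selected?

B

Column bests: State 1=39, State 2=49, State 3=39, State 4=43.
A regrets: 0, 69, 51, 8 → max 69
B regrets: 25, 36, 0, 39 → max 39
C regrets: 41, 13, 10, 0 → max 41
D regrets: 7, 0, 42, 44 → max 44
Smallest max regret = 39 → B.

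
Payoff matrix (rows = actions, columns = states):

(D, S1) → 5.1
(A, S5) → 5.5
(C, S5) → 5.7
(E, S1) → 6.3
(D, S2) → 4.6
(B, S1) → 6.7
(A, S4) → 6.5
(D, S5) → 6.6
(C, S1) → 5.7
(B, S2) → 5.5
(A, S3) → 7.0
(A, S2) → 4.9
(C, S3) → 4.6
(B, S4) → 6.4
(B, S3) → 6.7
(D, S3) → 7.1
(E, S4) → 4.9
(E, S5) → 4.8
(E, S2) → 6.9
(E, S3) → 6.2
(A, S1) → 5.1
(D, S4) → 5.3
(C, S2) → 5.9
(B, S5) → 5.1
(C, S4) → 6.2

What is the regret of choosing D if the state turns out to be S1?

1.6

Best payoff under S1 is 6.7.
Regret = 6.7 − 5.1 = 1.6.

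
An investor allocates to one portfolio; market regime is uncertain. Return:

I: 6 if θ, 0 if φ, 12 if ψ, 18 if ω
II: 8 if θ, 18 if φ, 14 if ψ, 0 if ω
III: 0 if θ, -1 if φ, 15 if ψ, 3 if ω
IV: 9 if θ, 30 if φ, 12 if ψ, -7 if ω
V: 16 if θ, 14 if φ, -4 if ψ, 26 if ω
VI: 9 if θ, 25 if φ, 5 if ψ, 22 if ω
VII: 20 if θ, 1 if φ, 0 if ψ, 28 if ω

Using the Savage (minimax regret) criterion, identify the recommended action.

Column bests: θ=20, φ=30, ψ=15, ω=28.
I regrets: 14, 30, 3, 10 → max 30
II regrets: 12, 12, 1, 28 → max 28
III regrets: 20, 31, 0, 25 → max 31
IV regrets: 11, 0, 3, 35 → max 35
V regrets: 4, 16, 19, 2 → max 19
VI regrets: 11, 5, 10, 6 → max 11
VII regrets: 0, 29, 15, 0 → max 29
Smallest max regret = 11 → VI.

VI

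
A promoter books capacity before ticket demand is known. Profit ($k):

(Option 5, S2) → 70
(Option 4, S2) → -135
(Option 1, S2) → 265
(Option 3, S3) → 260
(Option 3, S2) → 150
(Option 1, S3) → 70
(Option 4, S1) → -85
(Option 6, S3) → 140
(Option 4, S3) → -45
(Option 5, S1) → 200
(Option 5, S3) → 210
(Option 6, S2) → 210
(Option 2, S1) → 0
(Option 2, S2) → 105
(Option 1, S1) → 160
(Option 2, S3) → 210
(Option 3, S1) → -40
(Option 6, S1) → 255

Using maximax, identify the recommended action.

Option 1

Row maxima: Option 1=265, Option 2=210, Option 3=260, Option 4=-45, Option 5=210, Option 6=255
Best best-case = 265 → Option 1.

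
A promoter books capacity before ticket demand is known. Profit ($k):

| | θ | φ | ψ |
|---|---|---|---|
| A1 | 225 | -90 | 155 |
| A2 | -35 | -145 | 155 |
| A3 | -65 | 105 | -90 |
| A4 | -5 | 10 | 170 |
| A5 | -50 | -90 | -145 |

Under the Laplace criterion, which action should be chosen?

A1

Row averages: A1=290/3, A2=-25/3, A3=-50/3, A4=175/3, A5=-95
Highest average = 290/3 → A1.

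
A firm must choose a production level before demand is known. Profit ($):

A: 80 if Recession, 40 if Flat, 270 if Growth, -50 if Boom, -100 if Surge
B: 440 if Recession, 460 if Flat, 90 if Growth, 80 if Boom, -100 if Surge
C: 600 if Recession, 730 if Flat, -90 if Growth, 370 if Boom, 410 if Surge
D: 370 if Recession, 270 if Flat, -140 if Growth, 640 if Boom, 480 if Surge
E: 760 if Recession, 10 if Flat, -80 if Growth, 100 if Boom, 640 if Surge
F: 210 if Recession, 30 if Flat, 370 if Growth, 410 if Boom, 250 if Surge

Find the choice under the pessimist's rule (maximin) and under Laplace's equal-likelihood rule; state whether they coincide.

maximin → F; laplace → C (disagree)

Row minima: A=-100, B=-100, C=-90, D=-140, E=-80, F=30
Best worst-case = 30 → F.
Row averages: A=48, B=194, C=404, D=324, E=286, F=254
Highest average = 404 → C.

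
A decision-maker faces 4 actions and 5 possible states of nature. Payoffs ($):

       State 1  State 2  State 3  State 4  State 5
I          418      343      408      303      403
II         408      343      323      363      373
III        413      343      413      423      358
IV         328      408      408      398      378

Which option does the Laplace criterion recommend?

Row averages: I=375, II=362, III=390, IV=384
Highest average = 390 → III.

III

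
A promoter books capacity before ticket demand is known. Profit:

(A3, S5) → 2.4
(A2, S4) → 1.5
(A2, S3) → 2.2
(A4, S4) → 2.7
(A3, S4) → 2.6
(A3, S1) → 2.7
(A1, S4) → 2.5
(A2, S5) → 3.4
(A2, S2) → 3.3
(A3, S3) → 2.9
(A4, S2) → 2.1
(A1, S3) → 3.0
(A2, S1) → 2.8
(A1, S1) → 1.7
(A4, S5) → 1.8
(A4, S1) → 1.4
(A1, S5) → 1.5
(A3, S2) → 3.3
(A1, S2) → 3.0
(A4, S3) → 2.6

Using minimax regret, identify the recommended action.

Column bests: S1=2.8, S2=3.3, S3=3.0, S4=2.7, S5=3.4.
A1 regrets: 1.1, 0.3, 0.0, 0.2, 1.9 → max 1.9
A2 regrets: 0.0, 0.0, 0.8, 1.2, 0.0 → max 1.2
A3 regrets: 0.1, 0.0, 0.1, 0.1, 1.0 → max 1.0
A4 regrets: 1.4, 1.2, 0.4, 0.0, 1.6 → max 1.6
Smallest max regret = 1.0 → A3.

A3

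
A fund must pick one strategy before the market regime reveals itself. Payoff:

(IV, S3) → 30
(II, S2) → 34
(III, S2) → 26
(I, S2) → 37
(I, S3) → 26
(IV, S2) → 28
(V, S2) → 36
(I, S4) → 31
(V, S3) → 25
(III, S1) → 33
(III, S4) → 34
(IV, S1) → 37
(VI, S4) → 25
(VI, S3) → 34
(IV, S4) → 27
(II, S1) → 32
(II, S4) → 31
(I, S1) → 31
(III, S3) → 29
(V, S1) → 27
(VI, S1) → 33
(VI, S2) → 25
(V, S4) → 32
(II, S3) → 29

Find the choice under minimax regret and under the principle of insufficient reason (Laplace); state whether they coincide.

minimax regret → II; laplace → II (agree)

Column bests: S1=37, S2=37, S3=34, S4=34.
I regrets: 6, 0, 8, 3 → max 8
II regrets: 5, 3, 5, 3 → max 5
III regrets: 4, 11, 5, 0 → max 11
IV regrets: 0, 9, 4, 7 → max 9
V regrets: 10, 1, 9, 2 → max 10
VI regrets: 4, 12, 0, 9 → max 12
Smallest max regret = 5 → II.
Row averages: I=31.25, II=31.5, III=30.5, IV=30.5, V=30, VI=29.25
Highest average = 31.5 → II.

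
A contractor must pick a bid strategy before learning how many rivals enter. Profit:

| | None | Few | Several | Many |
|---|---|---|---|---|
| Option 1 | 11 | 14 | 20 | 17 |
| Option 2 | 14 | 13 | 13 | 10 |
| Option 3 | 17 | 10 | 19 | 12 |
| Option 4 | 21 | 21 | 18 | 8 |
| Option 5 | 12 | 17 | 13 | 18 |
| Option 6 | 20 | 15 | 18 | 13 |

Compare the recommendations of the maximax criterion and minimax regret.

Row maxima: Option 1=20, Option 2=14, Option 3=19, Option 4=21, Option 5=18, Option 6=20
Best best-case = 21 → Option 4.
Column bests: None=21, Few=21, Several=20, Many=18.
Option 1 regrets: 10, 7, 0, 1 → max 10
Option 2 regrets: 7, 8, 7, 8 → max 8
Option 3 regrets: 4, 11, 1, 6 → max 11
Option 4 regrets: 0, 0, 2, 10 → max 10
Option 5 regrets: 9, 4, 7, 0 → max 9
Option 6 regrets: 1, 6, 2, 5 → max 6
Smallest max regret = 6 → Option 6.

maximax → Option 4; minimax regret → Option 6 (disagree)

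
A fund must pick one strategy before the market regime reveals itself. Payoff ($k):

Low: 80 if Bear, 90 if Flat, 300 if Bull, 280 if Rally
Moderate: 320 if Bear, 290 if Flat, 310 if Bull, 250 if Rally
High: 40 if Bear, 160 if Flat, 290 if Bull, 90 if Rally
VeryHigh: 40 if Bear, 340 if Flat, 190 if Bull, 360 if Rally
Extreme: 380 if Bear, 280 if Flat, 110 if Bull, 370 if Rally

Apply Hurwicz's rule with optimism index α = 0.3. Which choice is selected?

Low: 0.3·300 + 0.7·80 = 146
Moderate: 0.3·320 + 0.7·250 = 271
High: 0.3·290 + 0.7·40 = 115
VeryHigh: 0.3·360 + 0.7·40 = 136
Extreme: 0.3·380 + 0.7·110 = 191
Highest Hurwicz score = 271 → Moderate.

Moderate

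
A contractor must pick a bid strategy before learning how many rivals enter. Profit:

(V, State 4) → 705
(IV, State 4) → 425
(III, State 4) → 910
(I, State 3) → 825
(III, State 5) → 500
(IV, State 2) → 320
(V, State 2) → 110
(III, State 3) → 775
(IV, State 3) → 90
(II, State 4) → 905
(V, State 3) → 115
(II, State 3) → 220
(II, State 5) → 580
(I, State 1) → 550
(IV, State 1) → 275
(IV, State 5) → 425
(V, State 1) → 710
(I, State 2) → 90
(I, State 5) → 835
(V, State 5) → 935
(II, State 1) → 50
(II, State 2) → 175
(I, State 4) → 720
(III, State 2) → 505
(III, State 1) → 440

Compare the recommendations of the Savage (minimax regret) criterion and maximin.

Column bests: State 1=710, State 2=505, State 3=825, State 4=910, State 5=935.
I regrets: 160, 415, 0, 190, 100 → max 415
II regrets: 660, 330, 605, 5, 355 → max 660
III regrets: 270, 0, 50, 0, 435 → max 435
IV regrets: 435, 185, 735, 485, 510 → max 735
V regrets: 0, 395, 710, 205, 0 → max 710
Smallest max regret = 415 → I.
Row minima: I=90, II=50, III=440, IV=90, V=110
Best worst-case = 440 → III.

minimax regret → I; maximin → III (disagree)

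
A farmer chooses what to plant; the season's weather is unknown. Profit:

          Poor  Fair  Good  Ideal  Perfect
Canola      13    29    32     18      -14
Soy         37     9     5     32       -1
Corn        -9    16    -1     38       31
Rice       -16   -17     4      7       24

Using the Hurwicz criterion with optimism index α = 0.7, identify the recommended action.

Soy

Canola: 0.7·32 + 0.3·(-14) = 18.2
Soy: 0.7·37 + 0.3·(-1) = 25.6
Corn: 0.7·38 + 0.3·(-9) = 23.9
Rice: 0.7·24 + 0.3·(-17) = 11.7
Highest Hurwicz score = 25.6 → Soy.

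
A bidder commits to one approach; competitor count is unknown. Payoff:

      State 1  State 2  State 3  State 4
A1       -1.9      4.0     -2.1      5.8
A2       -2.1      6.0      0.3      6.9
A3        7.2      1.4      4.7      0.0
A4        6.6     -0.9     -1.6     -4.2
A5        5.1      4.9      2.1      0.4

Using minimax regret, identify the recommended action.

Column bests: State 1=7.2, State 2=6.0, State 3=4.7, State 4=6.9.
A1 regrets: 9.1, 2.0, 6.8, 1.1 → max 9.1
A2 regrets: 9.3, 0.0, 4.4, 0.0 → max 9.3
A3 regrets: 0.0, 4.6, 0.0, 6.9 → max 6.9
A4 regrets: 0.6, 6.9, 6.3, 11.1 → max 11.1
A5 regrets: 2.1, 1.1, 2.6, 6.5 → max 6.5
Smallest max regret = 6.5 → A5.

A5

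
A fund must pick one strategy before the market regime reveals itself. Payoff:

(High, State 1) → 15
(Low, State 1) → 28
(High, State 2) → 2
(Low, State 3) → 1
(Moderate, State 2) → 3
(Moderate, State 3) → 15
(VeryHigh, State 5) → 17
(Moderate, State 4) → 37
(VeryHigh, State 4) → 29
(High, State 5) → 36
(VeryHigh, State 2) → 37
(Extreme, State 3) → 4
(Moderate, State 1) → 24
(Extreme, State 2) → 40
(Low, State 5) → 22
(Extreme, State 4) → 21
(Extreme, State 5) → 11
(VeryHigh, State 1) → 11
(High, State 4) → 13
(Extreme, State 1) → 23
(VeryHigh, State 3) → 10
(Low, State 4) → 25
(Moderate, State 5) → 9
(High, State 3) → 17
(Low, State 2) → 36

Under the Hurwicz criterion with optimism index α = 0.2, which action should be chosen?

VeryHigh

Low: 0.2·36 + 0.8·1 = 8
Moderate: 0.2·37 + 0.8·3 = 9.8
High: 0.2·36 + 0.8·2 = 8.8
VeryHigh: 0.2·37 + 0.8·10 = 15.4
Extreme: 0.2·40 + 0.8·4 = 11.2
Highest Hurwicz score = 15.4 → VeryHigh.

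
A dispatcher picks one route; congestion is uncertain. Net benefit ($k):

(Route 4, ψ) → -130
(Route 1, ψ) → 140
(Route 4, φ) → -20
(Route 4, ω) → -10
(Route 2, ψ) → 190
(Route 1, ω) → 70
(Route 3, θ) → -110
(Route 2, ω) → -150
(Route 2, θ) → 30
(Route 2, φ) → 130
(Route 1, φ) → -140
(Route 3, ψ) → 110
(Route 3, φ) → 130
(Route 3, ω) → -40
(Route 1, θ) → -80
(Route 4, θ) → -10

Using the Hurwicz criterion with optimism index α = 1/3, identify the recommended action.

Route 1: 1/3·140 + 2/3·(-140) = -140/3
Route 2: 1/3·190 + 2/3·(-150) = -110/3
Route 3: 1/3·130 + 2/3·(-110) = -30
Route 4: 1/3·(-10) + 2/3·(-130) = -90
Highest Hurwicz score = -30 → Route 3.

Route 3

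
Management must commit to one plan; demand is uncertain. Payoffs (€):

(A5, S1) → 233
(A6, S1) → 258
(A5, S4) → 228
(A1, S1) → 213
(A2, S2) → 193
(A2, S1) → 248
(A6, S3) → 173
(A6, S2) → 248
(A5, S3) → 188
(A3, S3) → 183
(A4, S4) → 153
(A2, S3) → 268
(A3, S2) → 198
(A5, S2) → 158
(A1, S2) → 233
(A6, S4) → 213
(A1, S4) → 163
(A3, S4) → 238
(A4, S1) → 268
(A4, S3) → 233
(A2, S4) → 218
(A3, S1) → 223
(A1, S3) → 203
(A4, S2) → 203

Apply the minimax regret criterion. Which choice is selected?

A2

Column bests: S1=268, S2=248, S3=268, S4=238.
A1 regrets: 55, 15, 65, 75 → max 75
A2 regrets: 20, 55, 0, 20 → max 55
A3 regrets: 45, 50, 85, 0 → max 85
A4 regrets: 0, 45, 35, 85 → max 85
A5 regrets: 35, 90, 80, 10 → max 90
A6 regrets: 10, 0, 95, 25 → max 95
Smallest max regret = 55 → A2.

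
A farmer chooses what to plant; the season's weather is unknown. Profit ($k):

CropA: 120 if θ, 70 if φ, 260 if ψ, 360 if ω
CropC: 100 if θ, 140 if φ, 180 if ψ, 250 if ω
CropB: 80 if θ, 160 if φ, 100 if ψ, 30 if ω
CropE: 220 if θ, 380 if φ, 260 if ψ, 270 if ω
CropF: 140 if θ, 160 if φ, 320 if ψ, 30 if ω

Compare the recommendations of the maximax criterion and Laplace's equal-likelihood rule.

maximax → CropE; laplace → CropE (agree)

Row maxima: CropA=360, CropC=250, CropB=160, CropE=380, CropF=320
Best best-case = 380 → CropE.
Row averages: CropA=202.5, CropC=167.5, CropB=92.5, CropE=282.5, CropF=162.5
Highest average = 282.5 → CropE.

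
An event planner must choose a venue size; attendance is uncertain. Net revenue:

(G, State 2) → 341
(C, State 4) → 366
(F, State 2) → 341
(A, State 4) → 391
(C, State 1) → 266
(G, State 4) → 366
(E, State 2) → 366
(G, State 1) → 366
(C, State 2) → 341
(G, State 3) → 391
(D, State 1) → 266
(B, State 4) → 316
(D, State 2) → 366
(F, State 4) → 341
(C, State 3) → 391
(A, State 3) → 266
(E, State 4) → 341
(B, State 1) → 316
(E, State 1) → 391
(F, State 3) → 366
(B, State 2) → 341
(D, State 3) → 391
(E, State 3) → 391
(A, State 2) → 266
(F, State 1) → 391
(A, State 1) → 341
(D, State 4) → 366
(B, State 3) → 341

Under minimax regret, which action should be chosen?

Column bests: State 1=391, State 2=366, State 3=391, State 4=391.
A regrets: 50, 100, 125, 0 → max 125
B regrets: 75, 25, 50, 75 → max 75
C regrets: 125, 25, 0, 25 → max 125
D regrets: 125, 0, 0, 25 → max 125
E regrets: 0, 0, 0, 50 → max 50
F regrets: 0, 25, 25, 50 → max 50
G regrets: 25, 25, 0, 25 → max 25
Smallest max regret = 25 → G.

G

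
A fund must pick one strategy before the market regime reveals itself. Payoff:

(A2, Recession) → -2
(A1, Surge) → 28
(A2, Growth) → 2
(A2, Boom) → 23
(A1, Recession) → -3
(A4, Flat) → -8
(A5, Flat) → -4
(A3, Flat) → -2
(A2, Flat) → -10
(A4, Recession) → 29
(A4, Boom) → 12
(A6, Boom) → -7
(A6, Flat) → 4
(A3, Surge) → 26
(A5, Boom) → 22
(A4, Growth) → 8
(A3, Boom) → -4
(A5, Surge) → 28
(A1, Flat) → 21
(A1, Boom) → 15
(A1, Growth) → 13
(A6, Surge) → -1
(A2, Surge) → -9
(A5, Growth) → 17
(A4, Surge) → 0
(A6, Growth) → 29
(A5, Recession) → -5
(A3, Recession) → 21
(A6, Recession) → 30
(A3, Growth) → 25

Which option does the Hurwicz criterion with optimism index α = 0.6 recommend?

A1

A1: 0.6·28 + 0.4·(-3) = 15.6
A2: 0.6·23 + 0.4·(-10) = 9.8
A3: 0.6·26 + 0.4·(-4) = 14
A4: 0.6·29 + 0.4·(-8) = 14.2
A5: 0.6·28 + 0.4·(-5) = 14.8
A6: 0.6·30 + 0.4·(-7) = 15.2
Highest Hurwicz score = 15.6 → A1.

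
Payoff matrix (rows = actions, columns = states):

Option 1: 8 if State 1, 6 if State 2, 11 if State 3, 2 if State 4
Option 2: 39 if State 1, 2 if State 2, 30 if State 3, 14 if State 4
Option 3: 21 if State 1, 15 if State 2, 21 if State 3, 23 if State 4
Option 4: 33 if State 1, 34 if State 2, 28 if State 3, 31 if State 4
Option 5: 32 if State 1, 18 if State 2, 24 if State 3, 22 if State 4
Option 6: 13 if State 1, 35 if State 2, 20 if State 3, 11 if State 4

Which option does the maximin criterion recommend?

Row minima: Option 1=2, Option 2=2, Option 3=15, Option 4=28, Option 5=18, Option 6=11
Best worst-case = 28 → Option 4.

Option 4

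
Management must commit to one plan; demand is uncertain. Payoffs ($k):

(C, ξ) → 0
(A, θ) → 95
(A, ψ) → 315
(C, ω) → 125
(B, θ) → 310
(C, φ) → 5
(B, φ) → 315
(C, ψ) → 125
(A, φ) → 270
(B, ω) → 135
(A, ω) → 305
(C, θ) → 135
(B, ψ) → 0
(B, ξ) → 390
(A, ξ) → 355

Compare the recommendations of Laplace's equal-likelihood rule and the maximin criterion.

Row averages: A=268, B=230, C=78
Highest average = 268 → A.
Row minima: A=95, B=0, C=0
Best worst-case = 95 → A.

laplace → A; maximin → A (agree)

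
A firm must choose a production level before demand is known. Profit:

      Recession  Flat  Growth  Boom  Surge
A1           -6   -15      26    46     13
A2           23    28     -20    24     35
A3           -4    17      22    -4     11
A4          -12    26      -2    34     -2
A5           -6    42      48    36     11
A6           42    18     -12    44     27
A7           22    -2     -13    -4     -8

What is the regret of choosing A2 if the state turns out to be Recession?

Best payoff under Recession is 42.
Regret = 42 − 23 = 19.

19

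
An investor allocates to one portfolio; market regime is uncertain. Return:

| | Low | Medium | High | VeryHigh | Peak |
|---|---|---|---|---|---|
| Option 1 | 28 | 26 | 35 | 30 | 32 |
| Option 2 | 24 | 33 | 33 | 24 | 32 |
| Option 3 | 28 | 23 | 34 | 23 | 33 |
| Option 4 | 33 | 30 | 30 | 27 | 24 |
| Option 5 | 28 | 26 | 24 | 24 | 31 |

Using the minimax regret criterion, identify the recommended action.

Column bests: Low=33, Medium=33, High=35, VeryHigh=30, Peak=33.
Option 1 regrets: 5, 7, 0, 0, 1 → max 7
Option 2 regrets: 9, 0, 2, 6, 1 → max 9
Option 3 regrets: 5, 10, 1, 7, 0 → max 10
Option 4 regrets: 0, 3, 5, 3, 9 → max 9
Option 5 regrets: 5, 7, 11, 6, 2 → max 11
Smallest max regret = 7 → Option 1.

Option 1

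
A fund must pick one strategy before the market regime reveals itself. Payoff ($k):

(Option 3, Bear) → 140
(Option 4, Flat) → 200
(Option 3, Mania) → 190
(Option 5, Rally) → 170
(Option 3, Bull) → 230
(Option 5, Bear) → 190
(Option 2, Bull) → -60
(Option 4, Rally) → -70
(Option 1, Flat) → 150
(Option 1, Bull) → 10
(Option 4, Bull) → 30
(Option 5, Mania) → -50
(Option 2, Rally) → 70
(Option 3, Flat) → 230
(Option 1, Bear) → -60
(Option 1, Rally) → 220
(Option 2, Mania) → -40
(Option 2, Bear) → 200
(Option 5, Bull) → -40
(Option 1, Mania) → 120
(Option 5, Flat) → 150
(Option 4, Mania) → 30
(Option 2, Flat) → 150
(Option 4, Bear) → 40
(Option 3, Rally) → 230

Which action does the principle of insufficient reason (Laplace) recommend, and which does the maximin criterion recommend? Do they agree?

Row averages: Option 1=88, Option 2=64, Option 3=204, Option 4=46, Option 5=84
Highest average = 204 → Option 3.
Row minima: Option 1=-60, Option 2=-60, Option 3=140, Option 4=-70, Option 5=-50
Best worst-case = 140 → Option 3.

laplace → Option 3; maximin → Option 3 (agree)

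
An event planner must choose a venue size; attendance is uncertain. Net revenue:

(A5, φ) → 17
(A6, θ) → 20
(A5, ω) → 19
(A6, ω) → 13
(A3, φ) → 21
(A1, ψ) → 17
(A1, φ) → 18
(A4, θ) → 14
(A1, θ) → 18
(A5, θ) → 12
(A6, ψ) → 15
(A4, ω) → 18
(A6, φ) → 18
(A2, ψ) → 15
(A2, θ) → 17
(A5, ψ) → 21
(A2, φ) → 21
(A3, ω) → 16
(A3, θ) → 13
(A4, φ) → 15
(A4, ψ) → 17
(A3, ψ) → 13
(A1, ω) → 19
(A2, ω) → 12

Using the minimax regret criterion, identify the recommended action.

A1

Column bests: θ=20, φ=21, ψ=21, ω=19.
A1 regrets: 2, 3, 4, 0 → max 4
A2 regrets: 3, 0, 6, 7 → max 7
A3 regrets: 7, 0, 8, 3 → max 8
A4 regrets: 6, 6, 4, 1 → max 6
A5 regrets: 8, 4, 0, 0 → max 8
A6 regrets: 0, 3, 6, 6 → max 6
Smallest max regret = 4 → A1.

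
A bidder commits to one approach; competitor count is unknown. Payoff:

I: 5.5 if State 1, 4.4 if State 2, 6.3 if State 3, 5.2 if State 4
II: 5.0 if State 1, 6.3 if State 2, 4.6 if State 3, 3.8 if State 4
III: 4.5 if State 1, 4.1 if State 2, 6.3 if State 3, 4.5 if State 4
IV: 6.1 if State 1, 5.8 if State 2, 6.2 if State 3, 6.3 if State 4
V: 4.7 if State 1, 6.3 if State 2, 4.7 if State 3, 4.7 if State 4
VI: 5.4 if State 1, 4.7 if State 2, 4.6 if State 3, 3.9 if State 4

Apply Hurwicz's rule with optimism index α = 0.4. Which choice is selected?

I: 0.4·6.3 + 0.6·4.4 = 5.16
II: 0.4·6.3 + 0.6·3.8 = 4.8
III: 0.4·6.3 + 0.6·4.1 = 4.98
IV: 0.4·6.3 + 0.6·5.8 = 6
V: 0.4·6.3 + 0.6·4.7 = 5.34
VI: 0.4·5.4 + 0.6·3.9 = 4.5
Highest Hurwicz score = 6 → IV.

IV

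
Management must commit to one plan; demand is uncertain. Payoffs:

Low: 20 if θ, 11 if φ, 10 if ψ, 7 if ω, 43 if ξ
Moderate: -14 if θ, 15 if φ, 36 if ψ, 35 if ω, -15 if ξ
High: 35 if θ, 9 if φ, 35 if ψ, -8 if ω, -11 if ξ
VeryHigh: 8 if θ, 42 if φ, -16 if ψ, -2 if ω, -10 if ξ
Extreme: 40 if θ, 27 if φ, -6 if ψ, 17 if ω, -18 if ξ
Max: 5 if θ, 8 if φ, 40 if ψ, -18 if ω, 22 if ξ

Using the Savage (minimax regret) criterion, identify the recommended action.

Low

Column bests: θ=40, φ=42, ψ=40, ω=35, ξ=43.
Low regrets: 20, 31, 30, 28, 0 → max 31
Moderate regrets: 54, 27, 4, 0, 58 → max 58
High regrets: 5, 33, 5, 43, 54 → max 54
VeryHigh regrets: 32, 0, 56, 37, 53 → max 56
Extreme regrets: 0, 15, 46, 18, 61 → max 61
Max regrets: 35, 34, 0, 53, 21 → max 53
Smallest max regret = 31 → Low.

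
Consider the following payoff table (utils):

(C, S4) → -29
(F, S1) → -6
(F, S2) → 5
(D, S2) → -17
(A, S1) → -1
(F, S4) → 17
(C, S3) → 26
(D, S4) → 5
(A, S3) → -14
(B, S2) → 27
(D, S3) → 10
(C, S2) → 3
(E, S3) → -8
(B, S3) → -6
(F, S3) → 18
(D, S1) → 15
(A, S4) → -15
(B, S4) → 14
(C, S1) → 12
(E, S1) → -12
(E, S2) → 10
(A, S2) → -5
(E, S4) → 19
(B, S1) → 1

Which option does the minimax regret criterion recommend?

F

Column bests: S1=15, S2=27, S3=26, S4=19.
A regrets: 16, 32, 40, 34 → max 40
B regrets: 14, 0, 32, 5 → max 32
C regrets: 3, 24, 0, 48 → max 48
D regrets: 0, 44, 16, 14 → max 44
E regrets: 27, 17, 34, 0 → max 34
F regrets: 21, 22, 8, 2 → max 22
Smallest max regret = 22 → F.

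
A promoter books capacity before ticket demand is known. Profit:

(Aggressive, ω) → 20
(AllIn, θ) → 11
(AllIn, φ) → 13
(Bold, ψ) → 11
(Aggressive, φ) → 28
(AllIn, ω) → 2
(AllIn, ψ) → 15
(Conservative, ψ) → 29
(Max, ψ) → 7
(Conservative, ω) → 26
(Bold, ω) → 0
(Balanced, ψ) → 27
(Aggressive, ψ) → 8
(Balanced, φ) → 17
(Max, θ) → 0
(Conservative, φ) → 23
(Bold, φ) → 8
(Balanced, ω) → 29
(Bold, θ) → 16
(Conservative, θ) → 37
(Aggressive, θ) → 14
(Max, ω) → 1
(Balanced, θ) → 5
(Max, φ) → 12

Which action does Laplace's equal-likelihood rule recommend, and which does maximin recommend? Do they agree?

laplace → Conservative; maximin → Conservative (agree)

Row averages: Conservative=28.75, Balanced=19.5, Aggressive=17.5, Bold=8.75, AllIn=10.25, Max=5
Highest average = 28.75 → Conservative.
Row minima: Conservative=23, Balanced=5, Aggressive=8, Bold=0, AllIn=2, Max=0
Best worst-case = 23 → Conservative.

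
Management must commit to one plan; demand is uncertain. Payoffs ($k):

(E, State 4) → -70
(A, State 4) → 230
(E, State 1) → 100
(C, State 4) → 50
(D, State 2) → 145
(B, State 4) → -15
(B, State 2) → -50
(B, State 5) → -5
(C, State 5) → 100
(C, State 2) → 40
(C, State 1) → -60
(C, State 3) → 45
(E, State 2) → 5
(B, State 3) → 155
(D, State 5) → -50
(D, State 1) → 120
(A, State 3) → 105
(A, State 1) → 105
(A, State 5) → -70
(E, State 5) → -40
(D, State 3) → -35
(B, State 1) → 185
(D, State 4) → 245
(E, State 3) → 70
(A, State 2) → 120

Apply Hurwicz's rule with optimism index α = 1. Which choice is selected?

D

A: 1·230 + 0·(-70) = 230
B: 1·185 + 0·(-50) = 185
C: 1·100 + 0·(-60) = 100
D: 1·245 + 0·(-50) = 245
E: 1·100 + 0·(-70) = 100
Highest Hurwicz score = 245 → D.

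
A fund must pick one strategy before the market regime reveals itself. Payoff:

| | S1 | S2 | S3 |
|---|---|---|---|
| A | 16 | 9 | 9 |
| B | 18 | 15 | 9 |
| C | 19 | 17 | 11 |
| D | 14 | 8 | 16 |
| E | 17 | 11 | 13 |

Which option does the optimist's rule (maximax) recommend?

Row maxima: A=16, B=18, C=19, D=16, E=17
Best best-case = 19 → C.

C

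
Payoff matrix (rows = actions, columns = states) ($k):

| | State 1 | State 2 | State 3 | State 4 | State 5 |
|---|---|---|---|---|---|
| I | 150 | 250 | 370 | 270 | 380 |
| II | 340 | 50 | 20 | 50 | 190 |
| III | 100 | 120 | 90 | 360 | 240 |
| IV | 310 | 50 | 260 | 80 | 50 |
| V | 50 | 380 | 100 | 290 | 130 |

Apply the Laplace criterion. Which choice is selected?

I

Row averages: I=284, II=130, III=182, IV=150, V=190
Highest average = 284 → I.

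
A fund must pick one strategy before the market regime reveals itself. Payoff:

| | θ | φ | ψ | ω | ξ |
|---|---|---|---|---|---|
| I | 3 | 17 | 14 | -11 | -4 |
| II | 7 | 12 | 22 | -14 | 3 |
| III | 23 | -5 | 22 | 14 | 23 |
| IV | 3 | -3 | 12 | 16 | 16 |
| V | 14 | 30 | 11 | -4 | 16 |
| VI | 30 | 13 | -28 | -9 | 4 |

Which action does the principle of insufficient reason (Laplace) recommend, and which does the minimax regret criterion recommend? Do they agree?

laplace → III; minimax regret → V (disagree)

Row averages: I=3.8, II=6, III=15.4, IV=8.8, V=13.4, VI=2
Highest average = 15.4 → III.
Column bests: θ=30, φ=30, ψ=22, ω=16, ξ=23.
I regrets: 27, 13, 8, 27, 27 → max 27
II regrets: 23, 18, 0, 30, 20 → max 30
III regrets: 7, 35, 0, 2, 0 → max 35
IV regrets: 27, 33, 10, 0, 7 → max 33
V regrets: 16, 0, 11, 20, 7 → max 20
VI regrets: 0, 17, 50, 25, 19 → max 50
Smallest max regret = 20 → V.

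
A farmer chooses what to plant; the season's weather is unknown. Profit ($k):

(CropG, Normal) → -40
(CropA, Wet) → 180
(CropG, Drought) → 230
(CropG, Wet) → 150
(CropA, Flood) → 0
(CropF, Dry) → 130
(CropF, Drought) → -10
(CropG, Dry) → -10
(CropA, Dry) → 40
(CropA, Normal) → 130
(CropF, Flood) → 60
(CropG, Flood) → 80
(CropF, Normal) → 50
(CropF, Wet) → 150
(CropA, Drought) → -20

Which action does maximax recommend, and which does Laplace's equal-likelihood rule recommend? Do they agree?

maximax → CropG; laplace → CropG (agree)

Row maxima: CropA=180, CropG=230, CropF=150
Best best-case = 230 → CropG.
Row averages: CropA=66, CropG=82, CropF=76
Highest average = 82 → CropG.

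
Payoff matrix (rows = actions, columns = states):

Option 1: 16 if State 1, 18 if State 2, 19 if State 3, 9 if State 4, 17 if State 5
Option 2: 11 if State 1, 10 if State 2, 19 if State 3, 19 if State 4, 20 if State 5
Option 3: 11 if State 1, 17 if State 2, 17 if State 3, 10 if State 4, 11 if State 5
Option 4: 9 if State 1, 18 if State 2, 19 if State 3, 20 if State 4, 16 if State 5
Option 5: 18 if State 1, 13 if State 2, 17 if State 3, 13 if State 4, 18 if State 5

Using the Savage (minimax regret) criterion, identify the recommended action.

Option 5

Column bests: State 1=18, State 2=18, State 3=19, State 4=20, State 5=20.
Option 1 regrets: 2, 0, 0, 11, 3 → max 11
Option 2 regrets: 7, 8, 0, 1, 0 → max 8
Option 3 regrets: 7, 1, 2, 10, 9 → max 10
Option 4 regrets: 9, 0, 0, 0, 4 → max 9
Option 5 regrets: 0, 5, 2, 7, 2 → max 7
Smallest max regret = 7 → Option 5.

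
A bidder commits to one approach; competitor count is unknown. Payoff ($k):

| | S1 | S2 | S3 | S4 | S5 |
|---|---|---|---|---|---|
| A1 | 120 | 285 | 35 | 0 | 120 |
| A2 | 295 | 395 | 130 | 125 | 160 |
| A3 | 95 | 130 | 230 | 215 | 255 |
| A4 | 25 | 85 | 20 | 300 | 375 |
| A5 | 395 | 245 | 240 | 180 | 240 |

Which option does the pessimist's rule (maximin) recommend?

A5

Row minima: A1=0, A2=125, A3=95, A4=20, A5=180
Best worst-case = 180 → A5.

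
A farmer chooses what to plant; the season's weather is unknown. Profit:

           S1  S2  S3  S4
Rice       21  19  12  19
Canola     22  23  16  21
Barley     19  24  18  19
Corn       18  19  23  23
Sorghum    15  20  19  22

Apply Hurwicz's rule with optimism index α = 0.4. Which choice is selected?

Rice: 0.4·21 + 0.6·12 = 15.6
Canola: 0.4·23 + 0.6·16 = 18.8
Barley: 0.4·24 + 0.6·18 = 20.4
Corn: 0.4·23 + 0.6·18 = 20
Sorghum: 0.4·22 + 0.6·15 = 17.8
Highest Hurwicz score = 20.4 → Barley.

Barley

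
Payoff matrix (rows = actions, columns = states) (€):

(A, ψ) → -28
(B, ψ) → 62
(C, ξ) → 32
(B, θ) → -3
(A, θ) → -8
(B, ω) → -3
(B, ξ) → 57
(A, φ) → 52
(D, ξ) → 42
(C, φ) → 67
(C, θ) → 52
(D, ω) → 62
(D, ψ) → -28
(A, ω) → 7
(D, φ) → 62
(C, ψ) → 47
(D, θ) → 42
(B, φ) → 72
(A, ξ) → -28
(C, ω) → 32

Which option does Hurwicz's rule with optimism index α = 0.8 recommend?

C

A: 0.8·52 + 0.2·(-28) = 36
B: 0.8·72 + 0.2·(-3) = 57
C: 0.8·67 + 0.2·32 = 60
D: 0.8·62 + 0.2·(-28) = 44
Highest Hurwicz score = 60 → C.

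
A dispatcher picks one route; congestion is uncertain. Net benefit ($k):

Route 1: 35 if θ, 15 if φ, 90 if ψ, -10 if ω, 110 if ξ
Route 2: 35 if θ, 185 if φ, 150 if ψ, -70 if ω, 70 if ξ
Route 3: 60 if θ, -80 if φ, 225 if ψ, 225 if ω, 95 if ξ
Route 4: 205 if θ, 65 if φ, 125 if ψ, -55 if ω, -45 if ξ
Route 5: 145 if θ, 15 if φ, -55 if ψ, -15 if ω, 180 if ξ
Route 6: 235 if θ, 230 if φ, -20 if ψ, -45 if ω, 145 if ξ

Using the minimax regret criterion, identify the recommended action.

Column bests: θ=235, φ=230, ψ=225, ω=225, ξ=180.
Route 1 regrets: 200, 215, 135, 235, 70 → max 235
Route 2 regrets: 200, 45, 75, 295, 110 → max 295
Route 3 regrets: 175, 310, 0, 0, 85 → max 310
Route 4 regrets: 30, 165, 100, 280, 225 → max 280
Route 5 regrets: 90, 215, 280, 240, 0 → max 280
Route 6 regrets: 0, 0, 245, 270, 35 → max 270
Smallest max regret = 235 → Route 1.

Route 1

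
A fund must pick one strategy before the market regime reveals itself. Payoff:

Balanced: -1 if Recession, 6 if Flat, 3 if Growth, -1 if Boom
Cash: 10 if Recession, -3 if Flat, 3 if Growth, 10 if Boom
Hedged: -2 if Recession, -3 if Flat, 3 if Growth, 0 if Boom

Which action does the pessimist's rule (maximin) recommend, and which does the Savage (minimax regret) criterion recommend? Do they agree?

Row minima: Balanced=-1, Cash=-3, Hedged=-3
Best worst-case = -1 → Balanced.
Column bests: Recession=10, Flat=6, Growth=3, Boom=10.
Balanced regrets: 11, 0, 0, 11 → max 11
Cash regrets: 0, 9, 0, 0 → max 9
Hedged regrets: 12, 9, 0, 10 → max 12
Smallest max regret = 9 → Cash.

maximin → Balanced; minimax regret → Cash (disagree)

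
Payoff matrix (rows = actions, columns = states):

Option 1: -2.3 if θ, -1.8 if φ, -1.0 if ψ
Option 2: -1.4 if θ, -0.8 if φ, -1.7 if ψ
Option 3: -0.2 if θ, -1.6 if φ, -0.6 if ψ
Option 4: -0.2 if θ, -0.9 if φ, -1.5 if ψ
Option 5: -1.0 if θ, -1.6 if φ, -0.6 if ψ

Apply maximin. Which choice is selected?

Option 4

Row minima: Option 1=-2.3, Option 2=-1.7, Option 3=-1.6, Option 4=-1.5, Option 5=-1.6
Best worst-case = -1.5 → Option 4.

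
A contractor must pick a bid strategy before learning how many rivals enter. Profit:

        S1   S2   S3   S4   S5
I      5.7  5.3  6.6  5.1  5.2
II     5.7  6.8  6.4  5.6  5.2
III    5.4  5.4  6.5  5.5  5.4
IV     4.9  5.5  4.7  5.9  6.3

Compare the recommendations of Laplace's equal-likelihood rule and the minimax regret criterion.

laplace → II; minimax regret → II (agree)

Row averages: I=5.58, II=5.94, III=5.64, IV=5.46
Highest average = 5.94 → II.
Column bests: S1=5.7, S2=6.8, S3=6.6, S4=5.9, S5=6.3.
I regrets: 0.0, 1.5, 0.0, 0.8, 1.1 → max 1.5
II regrets: 0.0, 0.0, 0.2, 0.3, 1.1 → max 1.1
III regrets: 0.3, 1.4, 0.1, 0.4, 0.9 → max 1.4
IV regrets: 0.8, 1.3, 1.9, 0.0, 0.0 → max 1.9
Smallest max regret = 1.1 → II.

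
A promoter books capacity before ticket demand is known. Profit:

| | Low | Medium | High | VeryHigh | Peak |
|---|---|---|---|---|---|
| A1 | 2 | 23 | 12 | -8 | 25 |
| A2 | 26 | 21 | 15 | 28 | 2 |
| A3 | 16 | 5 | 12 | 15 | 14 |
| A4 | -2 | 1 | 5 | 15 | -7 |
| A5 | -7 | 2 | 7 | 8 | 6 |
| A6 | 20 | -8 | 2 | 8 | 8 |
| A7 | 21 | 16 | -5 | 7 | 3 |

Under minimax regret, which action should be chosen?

Column bests: Low=26, Medium=23, High=15, VeryHigh=28, Peak=25.
A1 regrets: 24, 0, 3, 36, 0 → max 36
A2 regrets: 0, 2, 0, 0, 23 → max 23
A3 regrets: 10, 18, 3, 13, 11 → max 18
A4 regrets: 28, 22, 10, 13, 32 → max 32
A5 regrets: 33, 21, 8, 20, 19 → max 33
A6 regrets: 6, 31, 13, 20, 17 → max 31
A7 regrets: 5, 7, 20, 21, 22 → max 22
Smallest max regret = 18 → A3.

A3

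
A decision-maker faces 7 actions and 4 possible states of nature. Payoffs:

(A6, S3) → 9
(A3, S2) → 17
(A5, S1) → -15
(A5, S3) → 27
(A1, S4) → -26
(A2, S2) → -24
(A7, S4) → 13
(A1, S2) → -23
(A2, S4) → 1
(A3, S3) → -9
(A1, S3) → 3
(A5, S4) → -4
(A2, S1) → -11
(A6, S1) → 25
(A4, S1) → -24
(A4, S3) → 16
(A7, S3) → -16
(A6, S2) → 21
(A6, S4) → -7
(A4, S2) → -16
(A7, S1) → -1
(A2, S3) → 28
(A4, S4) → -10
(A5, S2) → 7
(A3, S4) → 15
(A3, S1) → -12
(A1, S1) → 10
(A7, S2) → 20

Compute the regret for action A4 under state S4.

Best payoff under S4 is 15.
Regret = 15 − (-10) = 25.

25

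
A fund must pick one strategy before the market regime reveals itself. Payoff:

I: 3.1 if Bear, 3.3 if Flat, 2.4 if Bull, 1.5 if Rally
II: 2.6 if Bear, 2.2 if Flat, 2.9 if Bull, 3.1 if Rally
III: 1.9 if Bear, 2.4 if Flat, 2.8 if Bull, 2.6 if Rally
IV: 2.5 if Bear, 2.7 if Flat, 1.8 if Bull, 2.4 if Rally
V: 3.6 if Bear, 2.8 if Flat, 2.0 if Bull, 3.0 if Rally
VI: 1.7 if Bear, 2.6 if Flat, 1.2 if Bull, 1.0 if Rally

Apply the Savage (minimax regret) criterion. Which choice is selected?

Column bests: Bear=3.6, Flat=3.3, Bull=2.9, Rally=3.1.
I regrets: 0.5, 0.0, 0.5, 1.6 → max 1.6
II regrets: 1.0, 1.1, 0.0, 0.0 → max 1.1
III regrets: 1.7, 0.9, 0.1, 0.5 → max 1.7
IV regrets: 1.1, 0.6, 1.1, 0.7 → max 1.1
V regrets: 0.0, 0.5, 0.9, 0.1 → max 0.9
VI regrets: 1.9, 0.7, 1.7, 2.1 → max 2.1
Smallest max regret = 0.9 → V.

V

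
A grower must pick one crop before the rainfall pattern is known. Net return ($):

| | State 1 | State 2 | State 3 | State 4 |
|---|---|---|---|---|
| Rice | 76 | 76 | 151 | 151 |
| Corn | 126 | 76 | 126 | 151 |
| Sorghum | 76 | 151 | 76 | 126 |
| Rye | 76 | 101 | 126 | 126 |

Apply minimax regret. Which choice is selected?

Rye

Column bests: State 1=126, State 2=151, State 3=151, State 4=151.
Rice regrets: 50, 75, 0, 0 → max 75
Corn regrets: 0, 75, 25, 0 → max 75
Sorghum regrets: 50, 0, 75, 25 → max 75
Rye regrets: 50, 50, 25, 25 → max 50
Smallest max regret = 50 → Rye.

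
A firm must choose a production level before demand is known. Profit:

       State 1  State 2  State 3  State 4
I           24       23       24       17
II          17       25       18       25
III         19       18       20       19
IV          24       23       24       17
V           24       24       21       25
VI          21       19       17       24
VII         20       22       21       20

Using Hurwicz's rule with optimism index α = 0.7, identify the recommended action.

I: 0.7·24 + 0.3·17 = 21.9
II: 0.7·25 + 0.3·17 = 22.6
III: 0.7·20 + 0.3·18 = 19.4
IV: 0.7·24 + 0.3·17 = 21.9
V: 0.7·25 + 0.3·21 = 23.8
VI: 0.7·24 + 0.3·17 = 21.9
VII: 0.7·22 + 0.3·20 = 21.4
Highest Hurwicz score = 23.8 → V.

V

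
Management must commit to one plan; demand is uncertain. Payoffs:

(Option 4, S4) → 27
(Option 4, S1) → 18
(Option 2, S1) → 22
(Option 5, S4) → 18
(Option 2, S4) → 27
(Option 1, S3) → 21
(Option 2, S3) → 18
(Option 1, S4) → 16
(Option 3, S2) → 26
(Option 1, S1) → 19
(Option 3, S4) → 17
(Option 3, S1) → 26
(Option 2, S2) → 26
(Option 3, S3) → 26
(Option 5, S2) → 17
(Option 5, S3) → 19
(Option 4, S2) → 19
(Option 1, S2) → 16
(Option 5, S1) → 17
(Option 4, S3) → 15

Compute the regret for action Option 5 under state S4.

9

Best payoff under S4 is 27.
Regret = 27 − 18 = 9.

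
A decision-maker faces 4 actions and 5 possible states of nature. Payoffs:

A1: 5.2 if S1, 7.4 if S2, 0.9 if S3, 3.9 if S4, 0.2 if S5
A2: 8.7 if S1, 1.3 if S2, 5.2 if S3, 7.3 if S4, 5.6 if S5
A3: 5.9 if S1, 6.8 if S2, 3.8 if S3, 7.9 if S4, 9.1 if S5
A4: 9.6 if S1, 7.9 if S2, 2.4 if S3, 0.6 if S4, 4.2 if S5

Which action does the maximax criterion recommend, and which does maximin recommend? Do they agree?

Row maxima: A1=7.4, A2=8.7, A3=9.1, A4=9.6
Best best-case = 9.6 → A4.
Row minima: A1=0.2, A2=1.3, A3=3.8, A4=0.6
Best worst-case = 3.8 → A3.

maximax → A4; maximin → A3 (disagree)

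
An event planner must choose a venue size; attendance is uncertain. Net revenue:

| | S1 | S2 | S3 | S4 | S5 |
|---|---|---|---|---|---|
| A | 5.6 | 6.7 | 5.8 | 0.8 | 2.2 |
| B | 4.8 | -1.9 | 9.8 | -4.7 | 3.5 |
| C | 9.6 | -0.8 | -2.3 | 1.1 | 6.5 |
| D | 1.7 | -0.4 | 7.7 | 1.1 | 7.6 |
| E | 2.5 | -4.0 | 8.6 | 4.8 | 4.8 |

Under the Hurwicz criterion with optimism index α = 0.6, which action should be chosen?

C

A: 0.6·6.7 + 0.4·0.8 = 4.34
B: 0.6·9.8 + 0.4·(-4.7) = 4
C: 0.6·9.6 + 0.4·(-2.3) = 4.84
D: 0.6·7.7 + 0.4·(-0.4) = 4.46
E: 0.6·8.6 + 0.4·(-4.0) = 3.56
Highest Hurwicz score = 4.84 → C.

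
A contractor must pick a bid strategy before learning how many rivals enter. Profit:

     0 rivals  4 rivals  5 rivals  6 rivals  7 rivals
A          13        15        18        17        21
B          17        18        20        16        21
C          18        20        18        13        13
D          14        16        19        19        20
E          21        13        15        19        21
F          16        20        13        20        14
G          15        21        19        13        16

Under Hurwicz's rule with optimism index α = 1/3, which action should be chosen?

B

A: 1/3·21 + 2/3·13 = 47/3
B: 1/3·21 + 2/3·16 = 53/3
C: 1/3·20 + 2/3·13 = 46/3
D: 1/3·20 + 2/3·14 = 16
E: 1/3·21 + 2/3·13 = 47/3
F: 1/3·20 + 2/3·13 = 46/3
G: 1/3·21 + 2/3·13 = 47/3
Highest Hurwicz score = 53/3 → B.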